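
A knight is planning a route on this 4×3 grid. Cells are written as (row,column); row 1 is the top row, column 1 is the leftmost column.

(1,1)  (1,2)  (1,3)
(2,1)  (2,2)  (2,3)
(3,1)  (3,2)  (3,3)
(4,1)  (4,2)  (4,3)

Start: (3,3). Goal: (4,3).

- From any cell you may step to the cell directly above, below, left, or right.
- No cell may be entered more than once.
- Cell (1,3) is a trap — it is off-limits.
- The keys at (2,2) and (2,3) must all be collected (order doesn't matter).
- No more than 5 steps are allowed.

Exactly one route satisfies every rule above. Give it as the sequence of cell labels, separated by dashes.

(3,3) - (2,3) - (2,2) - (3,2) - (4,2) - (4,3)

The budget equals the shortest possible length, so every move has to be on a shortest route through the required cells.
Route from (3,3): up 1 to (2,3), left 1 to (2,2), down 2 to (4,2), right 1 to (4,3) — 5 moves in all.
Check: all required cells visited; 5 ≤ 5 moves.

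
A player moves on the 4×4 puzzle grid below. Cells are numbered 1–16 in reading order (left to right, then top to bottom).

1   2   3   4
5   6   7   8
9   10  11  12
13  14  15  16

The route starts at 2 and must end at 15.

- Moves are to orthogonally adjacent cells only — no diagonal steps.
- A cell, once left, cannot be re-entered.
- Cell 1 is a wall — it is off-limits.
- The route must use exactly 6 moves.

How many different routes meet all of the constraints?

18

Need simple routes of exactly 6 moves from 2 to 15 (Manhattan distance 4, so 1 moves are spent on a detour and 1 undoing it).
Branch systematically from the start, pruning whenever the remaining move budget drops below the Manhattan distance to 15 or differs from it in parity. Grouping the completions by first move — via 6: 9; via 3: 9 — and summing: 9 + 9 = 18.
That gives 18 routes.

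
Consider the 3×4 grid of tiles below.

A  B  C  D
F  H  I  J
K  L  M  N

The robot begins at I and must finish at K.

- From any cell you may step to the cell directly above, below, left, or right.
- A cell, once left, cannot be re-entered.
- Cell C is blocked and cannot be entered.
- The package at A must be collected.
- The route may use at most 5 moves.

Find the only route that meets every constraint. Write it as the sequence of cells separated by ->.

I -> H -> B -> A -> F -> K

Any route must reach A and still end at K within 5 moves, so the order of the required stops is forced.
Route from I: left to H, up to B, left to A, 2× down (reaching K) — 5 moves in all.
Check: all required cells visited; 5 ≤ 5 moves.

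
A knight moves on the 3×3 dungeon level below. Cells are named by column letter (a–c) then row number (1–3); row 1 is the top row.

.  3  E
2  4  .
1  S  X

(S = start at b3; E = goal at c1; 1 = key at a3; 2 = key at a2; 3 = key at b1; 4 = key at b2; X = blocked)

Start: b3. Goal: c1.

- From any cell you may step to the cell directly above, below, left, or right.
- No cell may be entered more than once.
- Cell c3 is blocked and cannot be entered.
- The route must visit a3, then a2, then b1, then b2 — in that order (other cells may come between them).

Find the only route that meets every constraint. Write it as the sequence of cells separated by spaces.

The waypoints must appear in the order a3, a2, b1, b2, with no cell reused.
Route from b3: left 1 to a3, up 2 to a1, right 1 to b1, down 1 to b2, right 1 to c2, up 1 to c1 — 7 moves in all.
Check: order respected (1 at step 1, 2 at step 2, 3 at step 4, 4 at step 5).

b3 a3 a2 a1 b1 b2 c2 c1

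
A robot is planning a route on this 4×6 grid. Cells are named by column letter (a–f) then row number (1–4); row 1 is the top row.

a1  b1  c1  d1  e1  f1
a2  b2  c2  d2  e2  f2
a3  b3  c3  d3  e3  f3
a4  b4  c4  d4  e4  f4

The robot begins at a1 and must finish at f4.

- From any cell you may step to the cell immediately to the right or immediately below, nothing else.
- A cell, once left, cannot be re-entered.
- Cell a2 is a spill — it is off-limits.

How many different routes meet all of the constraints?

35

A right/down-only route from a1 to f4 makes exactly 3 down-moves and 5 right-moves in some order.
With no other constraints that would be C(8,3) = 56 routes.
Subtract routes through each blocked cell (inclusion–exclusion for overlaps): − through a2: 21 → 35.
That gives 35 routes.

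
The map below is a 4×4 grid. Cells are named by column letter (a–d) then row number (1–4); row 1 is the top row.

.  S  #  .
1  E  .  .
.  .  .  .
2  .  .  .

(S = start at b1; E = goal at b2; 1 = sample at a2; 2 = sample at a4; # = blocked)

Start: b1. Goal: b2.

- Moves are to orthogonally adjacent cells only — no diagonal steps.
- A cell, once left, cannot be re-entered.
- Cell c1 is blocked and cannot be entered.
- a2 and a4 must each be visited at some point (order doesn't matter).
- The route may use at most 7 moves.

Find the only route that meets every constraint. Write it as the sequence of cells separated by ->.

The budget equals the shortest possible length, so every move has to be on a shortest route through the required cells.
Route from b1: left 1 to a1, down 3 to a4, right 1 to b4, up 2 to b2 — 7 moves in all.
Check: all required cells visited; 7 ≤ 7 moves.

b1 -> a1 -> a2 -> a3 -> a4 -> b4 -> b3 -> b2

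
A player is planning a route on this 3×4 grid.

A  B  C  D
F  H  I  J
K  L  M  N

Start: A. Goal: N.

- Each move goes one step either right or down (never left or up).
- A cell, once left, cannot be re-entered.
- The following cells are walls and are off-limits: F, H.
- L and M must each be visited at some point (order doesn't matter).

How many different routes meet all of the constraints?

A right/down-only route from A to N makes exactly 2 down-moves and 3 right-moves in some order.
With no other constraints that would be C(5,2) = 10 routes.
A monotone route can only reach the required cells in the order L, M, so split there and multiply the segment counts (each segment already excludes blocked cells): A→L: 0; L→M: 1; M→N: 1; product = 0.
No route satisfies every constraint, so the count is 0.

0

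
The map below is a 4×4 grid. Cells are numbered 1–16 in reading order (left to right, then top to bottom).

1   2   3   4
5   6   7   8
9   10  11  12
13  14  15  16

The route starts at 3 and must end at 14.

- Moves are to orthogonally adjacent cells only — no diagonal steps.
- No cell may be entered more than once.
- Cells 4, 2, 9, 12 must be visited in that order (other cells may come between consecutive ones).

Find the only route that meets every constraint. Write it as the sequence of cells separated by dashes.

The waypoints must appear in the order 4, 2, 9, 12, with no cell reused.
Route from 3: right 1 to 4, down 1 to 8, left 2 to 6, up 1 to 2, left 1 to 1, down 2 to 9, right 3 to 12, down 1 to 16, left 2 to 14 — 14 moves in all.
Check: order respected (4 at step 1, 2 at step 5, 9 at step 8, 12 at step 11).

3 - 4 - 8 - 7 - 6 - 2 - 1 - 5 - 9 - 10 - 11 - 12 - 16 - 15 - 14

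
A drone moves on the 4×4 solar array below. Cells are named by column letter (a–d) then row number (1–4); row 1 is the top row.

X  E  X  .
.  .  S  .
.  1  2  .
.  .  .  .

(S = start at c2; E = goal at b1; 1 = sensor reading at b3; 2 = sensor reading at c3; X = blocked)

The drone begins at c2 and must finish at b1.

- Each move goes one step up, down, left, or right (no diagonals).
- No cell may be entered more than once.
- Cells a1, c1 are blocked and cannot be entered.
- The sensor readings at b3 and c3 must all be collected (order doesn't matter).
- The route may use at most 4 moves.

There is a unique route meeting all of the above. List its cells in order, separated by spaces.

The budget equals the shortest possible length, so every move has to be on a shortest route through the required cells.
Route from c2: down to c3, left to b3, 2× up (reaching b1) — 4 moves in all.
Check: all required cells visited; 4 ≤ 4 moves.

c2 c3 b3 b2 b1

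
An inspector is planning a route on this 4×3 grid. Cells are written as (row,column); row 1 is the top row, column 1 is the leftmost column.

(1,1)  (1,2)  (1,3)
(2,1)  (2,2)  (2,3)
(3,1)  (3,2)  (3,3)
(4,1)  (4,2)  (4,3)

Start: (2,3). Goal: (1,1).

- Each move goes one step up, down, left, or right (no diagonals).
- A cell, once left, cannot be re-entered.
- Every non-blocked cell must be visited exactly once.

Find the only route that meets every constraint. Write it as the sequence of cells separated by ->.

Need to visit all 12 open cells exactly once, starting at (2,3) and ending at (1,1).
Cell (4,3) has only two open neighbours ((3,3) and (4,2)), so the path must pass straight through it: one of those is the cell it's entered from and the other is where it exits.
Route from (2,3): up to (1,3), left to (1,2), 2× down (reaching (3,2)), right to (3,3), down to (4,3), 2× left (reaching (4,1)), 3× up (reaching (1,1)) — 11 moves in all.
Check: all 12 open cells covered.

(2,3) -> (1,3) -> (1,2) -> (2,2) -> (3,2) -> (3,3) -> (4,3) -> (4,2) -> (4,1) -> (3,1) -> (2,1) -> (1,1)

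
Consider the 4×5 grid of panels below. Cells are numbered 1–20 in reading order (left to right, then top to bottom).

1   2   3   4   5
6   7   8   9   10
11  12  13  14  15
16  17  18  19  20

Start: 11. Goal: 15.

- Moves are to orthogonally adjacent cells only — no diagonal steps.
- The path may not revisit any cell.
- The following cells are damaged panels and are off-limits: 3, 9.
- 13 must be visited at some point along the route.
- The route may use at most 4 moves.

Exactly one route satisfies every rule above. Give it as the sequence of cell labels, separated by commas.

Any route must reach 13 and still end at 15 within 4 moves, so the order of the required stops is forced.
Route from 11: 4× right (reaching 15) — 4 moves in all.
Check: all required cells visited; 4 ≤ 4 moves.

11, 12, 13, 14, 15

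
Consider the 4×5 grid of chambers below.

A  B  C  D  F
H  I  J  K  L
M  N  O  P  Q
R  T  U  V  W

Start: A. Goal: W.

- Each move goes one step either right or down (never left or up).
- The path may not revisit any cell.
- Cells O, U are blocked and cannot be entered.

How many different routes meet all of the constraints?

A right/down-only route from A to W makes exactly 3 down-moves and 4 right-moves in some order.
With no other constraints that would be C(7,3) = 35 routes.
Subtract routes through each blocked cell (inclusion–exclusion for overlaps): − through O: 18 − through U: 10 + through O&U: 6 → 13.
That gives 13 routes.

13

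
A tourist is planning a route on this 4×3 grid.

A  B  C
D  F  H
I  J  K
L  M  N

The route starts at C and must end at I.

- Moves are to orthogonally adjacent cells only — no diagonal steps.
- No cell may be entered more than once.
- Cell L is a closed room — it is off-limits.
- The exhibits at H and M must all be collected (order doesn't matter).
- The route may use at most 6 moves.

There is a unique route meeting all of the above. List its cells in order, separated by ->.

C -> H -> K -> N -> M -> J -> I

Any route must reach H and M and still end at I within 6 moves, so the order of the required stops is forced.
Route from C: 3× down (reaching N), left to M, up to J, left to I — 6 moves in all.
Check: all required cells visited; 6 ≤ 6 moves.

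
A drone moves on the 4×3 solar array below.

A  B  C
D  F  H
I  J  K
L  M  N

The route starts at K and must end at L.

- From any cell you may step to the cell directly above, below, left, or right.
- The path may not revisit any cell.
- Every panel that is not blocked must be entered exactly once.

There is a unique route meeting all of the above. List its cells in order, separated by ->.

K -> N -> M -> J -> F -> H -> C -> B -> A -> D -> I -> L

Need to visit all 12 open cells exactly once, starting at K and ending at L.
Cell C has only two open neighbours (H and B), so the path must pass straight through it: one of those is the cell it's entered from and the other is where it exits.
Route from K: down 1 to N, left 1 to M, up 2 to F, right 1 to H, up 1 to C, left 2 to A, down 3 to L — 11 moves in all.
Check: all 12 open cells covered.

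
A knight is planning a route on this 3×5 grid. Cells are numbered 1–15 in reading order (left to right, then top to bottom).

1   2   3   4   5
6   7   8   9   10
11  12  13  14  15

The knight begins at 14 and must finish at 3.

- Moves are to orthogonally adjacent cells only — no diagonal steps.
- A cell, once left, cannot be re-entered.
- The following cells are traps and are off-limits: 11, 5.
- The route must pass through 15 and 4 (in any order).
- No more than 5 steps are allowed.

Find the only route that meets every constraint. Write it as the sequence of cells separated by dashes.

The budget equals the shortest possible length, so every move has to be on a shortest route through the required cells.
Route from 14: right 1 to 15, up 1 to 10, left 1 to 9, up 1 to 4, left 1 to 3 — 5 moves in all.
Check: all required cells visited; 5 ≤ 5 moves.

14 - 15 - 10 - 9 - 4 - 3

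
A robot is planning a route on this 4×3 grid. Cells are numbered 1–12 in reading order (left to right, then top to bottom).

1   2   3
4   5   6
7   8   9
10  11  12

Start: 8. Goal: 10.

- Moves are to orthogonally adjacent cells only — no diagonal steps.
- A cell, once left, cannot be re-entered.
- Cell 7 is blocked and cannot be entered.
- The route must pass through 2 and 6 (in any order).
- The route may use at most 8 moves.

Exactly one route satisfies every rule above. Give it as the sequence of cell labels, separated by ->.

8 -> 5 -> 2 -> 3 -> 6 -> 9 -> 12 -> 11 -> 10

Any route must reach 2 and 6 and still end at 10 within 8 moves, so the order of the required stops is forced.
Route from 8: 2× up (reaching 2), right to 3, 3× down (reaching 12), 2× left (reaching 10) — 8 moves in all.
Check: all required cells visited; 8 ≤ 8 moves.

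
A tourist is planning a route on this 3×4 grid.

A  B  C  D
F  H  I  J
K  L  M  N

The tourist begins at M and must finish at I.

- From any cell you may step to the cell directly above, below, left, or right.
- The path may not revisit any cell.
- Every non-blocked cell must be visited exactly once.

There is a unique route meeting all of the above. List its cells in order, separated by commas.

Need to visit all 12 open cells exactly once, starting at M and ending at I.
Route from M: right 1 to N, up 2 to D, left 3 to A, down 2 to K, right 1 to L, up 1 to H, right 1 to I — 11 moves in all.
Check: all 12 open cells covered.

M, N, J, D, C, B, A, F, K, L, H, I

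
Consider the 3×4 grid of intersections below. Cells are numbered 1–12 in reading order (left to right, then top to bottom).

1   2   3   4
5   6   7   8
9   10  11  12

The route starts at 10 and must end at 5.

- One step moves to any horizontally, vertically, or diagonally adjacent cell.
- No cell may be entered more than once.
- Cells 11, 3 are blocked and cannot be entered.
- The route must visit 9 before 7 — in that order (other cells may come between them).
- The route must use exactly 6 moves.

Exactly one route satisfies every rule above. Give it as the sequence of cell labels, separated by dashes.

The waypoints must appear in the order 9, 7, with no cell reused.
Route from 10: left to 9, up-right to 6, right to 7, up-left to 2, left to 1, down to 5 — 6 moves in all.
Check: order respected (9 at step 1, 7 at step 3); 6 moves as required.

10 - 9 - 6 - 7 - 2 - 1 - 5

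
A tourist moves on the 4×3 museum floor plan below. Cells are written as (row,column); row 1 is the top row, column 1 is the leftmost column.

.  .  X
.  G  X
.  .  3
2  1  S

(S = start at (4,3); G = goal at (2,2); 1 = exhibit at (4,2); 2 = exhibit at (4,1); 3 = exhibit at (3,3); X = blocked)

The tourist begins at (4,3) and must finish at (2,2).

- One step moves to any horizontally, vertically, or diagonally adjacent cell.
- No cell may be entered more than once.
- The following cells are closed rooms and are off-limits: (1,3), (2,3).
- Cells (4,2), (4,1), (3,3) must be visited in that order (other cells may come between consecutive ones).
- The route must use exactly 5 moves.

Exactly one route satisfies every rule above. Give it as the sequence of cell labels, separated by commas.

The waypoints must appear in the order (4,2), (4,1), (3,3), with no cell reused.
Route from (4,3): 2× left (reaching (4,1)), up-right to (3,2), right to (3,3), up-left to (2,2) — 5 moves in all.
Check: order respected (1 at step 1, 2 at step 2, 3 at step 4); 5 moves as required.

(4,3), (4,2), (4,1), (3,2), (3,3), (2,2)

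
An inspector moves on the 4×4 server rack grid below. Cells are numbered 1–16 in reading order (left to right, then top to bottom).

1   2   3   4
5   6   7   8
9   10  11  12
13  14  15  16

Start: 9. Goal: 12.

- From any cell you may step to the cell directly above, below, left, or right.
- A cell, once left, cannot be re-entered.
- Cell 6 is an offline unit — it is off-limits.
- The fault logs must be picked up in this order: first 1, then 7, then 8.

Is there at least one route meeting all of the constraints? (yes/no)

yes

One route that works: 9 → 5 → 1 → 2 → 3 → 7 → 8 → 12.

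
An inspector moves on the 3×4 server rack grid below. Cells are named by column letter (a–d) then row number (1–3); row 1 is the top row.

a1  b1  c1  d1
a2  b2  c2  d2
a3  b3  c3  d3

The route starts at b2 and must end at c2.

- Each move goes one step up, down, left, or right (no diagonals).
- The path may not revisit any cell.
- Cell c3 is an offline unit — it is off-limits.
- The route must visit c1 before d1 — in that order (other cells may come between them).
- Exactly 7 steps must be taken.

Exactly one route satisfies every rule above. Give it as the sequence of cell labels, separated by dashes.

b2 - a2 - a1 - b1 - c1 - d1 - d2 - c2

The waypoints must appear in the order c1, d1, with no cell reused.
Route from b2: left to a2, up to a1, 3× right (reaching d1), down to d2, left to c2 — 7 moves in all.
Check: order respected (c1 at step 4, d1 at step 5); 7 moves as required.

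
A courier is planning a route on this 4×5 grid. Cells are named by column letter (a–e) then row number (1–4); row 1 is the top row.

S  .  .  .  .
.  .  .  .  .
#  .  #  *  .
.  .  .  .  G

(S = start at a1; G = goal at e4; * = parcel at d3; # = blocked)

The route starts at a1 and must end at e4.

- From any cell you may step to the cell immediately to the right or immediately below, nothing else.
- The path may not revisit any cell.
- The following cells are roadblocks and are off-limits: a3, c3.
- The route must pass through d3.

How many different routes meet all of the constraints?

A right/down-only route from a1 to e4 makes exactly 3 down-moves and 4 right-moves in some order.
With no other constraints that would be C(7,3) = 35 routes.
Split at d3 and multiply the segment counts (each segment already excludes blocked cells): a1→d3: 4; d3→e4: 2; product = 8.
That gives 8 routes.

8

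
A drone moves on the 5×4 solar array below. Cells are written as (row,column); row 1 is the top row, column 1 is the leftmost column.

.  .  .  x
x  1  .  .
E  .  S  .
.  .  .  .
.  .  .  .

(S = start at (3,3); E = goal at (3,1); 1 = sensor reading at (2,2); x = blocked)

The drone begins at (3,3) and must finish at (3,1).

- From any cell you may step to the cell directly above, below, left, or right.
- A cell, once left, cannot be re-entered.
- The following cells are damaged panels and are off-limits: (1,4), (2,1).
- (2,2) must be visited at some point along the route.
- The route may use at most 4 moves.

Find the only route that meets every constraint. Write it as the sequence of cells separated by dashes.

(3,3) - (2,3) - (2,2) - (3,2) - (3,1)

The budget equals the shortest possible length, so every move has to be on a shortest route through the required cells.
Route from (3,3): up to (2,3), left to (2,2), down to (3,2), left to (3,1) — 4 moves in all.
Check: all required cells visited; 4 ≤ 4 moves.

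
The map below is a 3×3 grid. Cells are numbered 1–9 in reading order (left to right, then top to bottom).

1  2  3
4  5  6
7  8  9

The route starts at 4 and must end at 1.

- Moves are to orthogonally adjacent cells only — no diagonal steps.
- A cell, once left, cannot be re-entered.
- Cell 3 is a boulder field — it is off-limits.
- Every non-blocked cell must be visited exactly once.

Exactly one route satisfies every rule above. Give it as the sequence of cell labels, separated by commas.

Need to visit all 8 open cells exactly once, starting at 4 and ending at 1.
Cell 9 has only two open neighbours (6 and 8), so the path must pass straight through it: one of those is the cell it's entered from and the other is where it exits.
Route from 4: down to 7, 2× right (reaching 9), up to 6, left to 5, up to 2, left to 1 — 7 moves in all.
Check: all 8 open cells covered.

4, 7, 8, 9, 6, 5, 2, 1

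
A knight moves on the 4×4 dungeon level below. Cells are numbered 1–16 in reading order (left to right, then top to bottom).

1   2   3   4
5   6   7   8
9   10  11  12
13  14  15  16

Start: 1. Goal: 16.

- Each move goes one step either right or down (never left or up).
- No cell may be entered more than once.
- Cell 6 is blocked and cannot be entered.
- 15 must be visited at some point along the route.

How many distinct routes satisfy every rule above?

A right/down-only route from 1 to 16 makes exactly 3 down-moves and 3 right-moves in some order.
With no other constraints that would be C(6,3) = 20 routes.
Split at 15 and multiply the segment counts (each segment already excludes blocked cells): 1→15: 4; 15→16: 1; product = 4.
That gives 4 routes.

4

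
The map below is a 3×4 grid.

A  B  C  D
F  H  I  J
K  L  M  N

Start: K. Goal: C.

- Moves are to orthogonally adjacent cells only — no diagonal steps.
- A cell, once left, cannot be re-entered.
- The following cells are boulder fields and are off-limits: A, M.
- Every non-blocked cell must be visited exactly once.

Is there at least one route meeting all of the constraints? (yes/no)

Cell N has only one open neighbour but is neither the start nor the goal, so a Hamiltonian route would have to both enter and leave it through the same neighbour — impossible without revisiting.

no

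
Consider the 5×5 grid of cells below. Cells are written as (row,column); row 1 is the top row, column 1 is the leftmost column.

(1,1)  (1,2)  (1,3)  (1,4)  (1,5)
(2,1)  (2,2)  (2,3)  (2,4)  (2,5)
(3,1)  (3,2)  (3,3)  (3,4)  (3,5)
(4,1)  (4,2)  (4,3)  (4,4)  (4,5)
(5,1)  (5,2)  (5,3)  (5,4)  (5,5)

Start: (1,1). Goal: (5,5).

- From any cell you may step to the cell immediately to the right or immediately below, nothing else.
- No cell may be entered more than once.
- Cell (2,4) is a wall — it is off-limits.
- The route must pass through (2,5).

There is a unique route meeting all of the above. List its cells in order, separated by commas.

(1,1), (1,2), (1,3), (1,4), (1,5), (2,5), (3,5), (4,5), (5,5)

Moves only go right or down, so the column and row indices never decrease.
Route from (1,1): 4× right (reaching (1,5)), 4× down (reaching (5,5)) — 8 moves in all.
Check: all required cells visited.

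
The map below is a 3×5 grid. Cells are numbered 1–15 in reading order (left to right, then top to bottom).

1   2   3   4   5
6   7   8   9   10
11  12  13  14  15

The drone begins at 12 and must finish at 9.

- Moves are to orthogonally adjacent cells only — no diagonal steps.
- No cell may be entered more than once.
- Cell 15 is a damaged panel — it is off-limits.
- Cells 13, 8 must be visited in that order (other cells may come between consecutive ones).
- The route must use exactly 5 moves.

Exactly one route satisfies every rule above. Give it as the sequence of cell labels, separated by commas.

12, 13, 8, 3, 4, 9

The waypoints must appear in the order 13, 8, with no cell reused.
Route from 12: right 1 to 13, up 2 to 3, right 1 to 4, down 1 to 9 — 5 moves in all.
Check: order respected (13 at step 1, 8 at step 2); 5 moves as required.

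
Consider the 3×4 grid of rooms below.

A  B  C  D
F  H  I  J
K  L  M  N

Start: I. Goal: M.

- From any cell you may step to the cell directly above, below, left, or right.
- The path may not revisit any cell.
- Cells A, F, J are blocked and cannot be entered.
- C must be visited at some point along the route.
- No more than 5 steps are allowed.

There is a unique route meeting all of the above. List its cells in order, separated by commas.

I, C, B, H, L, M

The budget equals the shortest possible length, so every move has to be on a shortest route through the required cells.
Route from I: up to C, left to B, 2× down (reaching L), right to M — 5 moves in all.
Check: all required cells visited; 5 ≤ 5 moves.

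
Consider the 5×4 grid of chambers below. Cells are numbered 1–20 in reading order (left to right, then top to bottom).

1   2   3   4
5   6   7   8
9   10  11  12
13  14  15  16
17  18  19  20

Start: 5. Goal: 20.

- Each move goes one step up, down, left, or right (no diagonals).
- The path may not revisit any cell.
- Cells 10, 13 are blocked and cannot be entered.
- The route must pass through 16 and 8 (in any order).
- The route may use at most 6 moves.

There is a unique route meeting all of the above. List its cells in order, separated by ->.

5 -> 6 -> 7 -> 8 -> 12 -> 16 -> 20

The budget equals the shortest possible length, so every move has to be on a shortest route through the required cells.
Route from 5: right 3 to 8, down 3 to 20 — 6 moves in all.
Check: all required cells visited; 6 ≤ 6 moves.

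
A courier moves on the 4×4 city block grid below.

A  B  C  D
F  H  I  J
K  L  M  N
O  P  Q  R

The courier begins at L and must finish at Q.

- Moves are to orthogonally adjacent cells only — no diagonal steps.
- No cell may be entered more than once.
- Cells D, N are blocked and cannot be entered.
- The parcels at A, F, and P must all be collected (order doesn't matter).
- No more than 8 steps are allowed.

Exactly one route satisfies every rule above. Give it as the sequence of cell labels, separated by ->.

L -> H -> B -> A -> F -> K -> O -> P -> Q

Any route must reach A, F, and P and still end at Q within 8 moves, so the order of the required stops is forced.
Route from L: up 2 to B, left 1 to A, down 3 to O, right 2 to Q — 8 moves in all.
Check: all required cells visited; 8 ≤ 8 moves.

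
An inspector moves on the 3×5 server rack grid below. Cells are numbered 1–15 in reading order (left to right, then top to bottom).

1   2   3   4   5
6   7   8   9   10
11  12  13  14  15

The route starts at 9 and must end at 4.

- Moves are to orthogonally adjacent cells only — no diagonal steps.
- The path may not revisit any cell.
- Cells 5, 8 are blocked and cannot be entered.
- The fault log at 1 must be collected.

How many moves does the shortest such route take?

9

Any route passes through 1 somewhere between 9 and 4. Summing Manhattan distances along the two legs (9 → 1 → 4) gives a lower bound of 4 + 3 = 7 moves.
The shortest route satisfying every rule uses 9 moves: 9 → 14 → 13 → 12 → 7 → 6 → 1 → 2 → 3 → 4.
The no-revisit rule (legs can't share cells) pushes the minimum above the 7-move bound; an exhaustive check rules out every length from 7 to 8, leaving 9 as the minimum.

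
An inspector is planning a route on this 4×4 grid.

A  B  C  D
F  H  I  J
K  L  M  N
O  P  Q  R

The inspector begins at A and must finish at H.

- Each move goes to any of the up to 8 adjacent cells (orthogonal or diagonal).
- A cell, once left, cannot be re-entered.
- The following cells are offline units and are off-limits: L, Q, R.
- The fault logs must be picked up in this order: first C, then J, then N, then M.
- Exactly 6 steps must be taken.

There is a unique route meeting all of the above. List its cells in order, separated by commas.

A, B, C, J, N, M, H

The waypoints must appear in the order C, J, N, M, with no cell reused.
Route from A: right 2 to C, down-right 1 to J, down 1 to N, left 1 to M, up-left 1 to H — 6 moves in all.
Check: order respected (C at step 2, J at step 3, N at step 4, M at step 5); 6 moves as required.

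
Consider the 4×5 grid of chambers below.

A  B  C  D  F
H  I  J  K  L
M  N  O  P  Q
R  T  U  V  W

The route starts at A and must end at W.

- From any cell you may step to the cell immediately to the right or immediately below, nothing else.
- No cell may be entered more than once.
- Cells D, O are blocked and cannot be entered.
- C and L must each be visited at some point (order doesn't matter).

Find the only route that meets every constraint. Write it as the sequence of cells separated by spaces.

Moves only go right or down, so the column and row indices never decrease.
Route from A: right 2 to C, down 1 to J, right 2 to L, down 2 to W — 7 moves in all.
Check: all required cells visited.

A B C J K L Q W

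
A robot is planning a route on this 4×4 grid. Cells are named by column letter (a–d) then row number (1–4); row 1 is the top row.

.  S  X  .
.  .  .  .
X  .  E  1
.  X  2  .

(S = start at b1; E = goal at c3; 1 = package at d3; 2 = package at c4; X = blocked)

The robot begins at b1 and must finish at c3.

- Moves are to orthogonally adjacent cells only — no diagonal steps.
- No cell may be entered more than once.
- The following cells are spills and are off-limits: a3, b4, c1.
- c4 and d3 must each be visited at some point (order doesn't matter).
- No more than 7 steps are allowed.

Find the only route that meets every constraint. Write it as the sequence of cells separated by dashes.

b1 - b2 - c2 - d2 - d3 - d4 - c4 - c3

The 7-move cap with required stops at c4, d3 leaves no slack for detours.
Route from b1: down to b2, 2× right (reaching d2), 2× down (reaching d4), left to c4, up to c3 — 7 moves in all.
Check: all required cells visited; 7 ≤ 7 moves.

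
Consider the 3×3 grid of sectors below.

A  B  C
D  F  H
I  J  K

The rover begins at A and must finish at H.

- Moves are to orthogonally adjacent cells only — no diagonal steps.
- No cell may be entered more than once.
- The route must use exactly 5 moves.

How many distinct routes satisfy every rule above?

5

Need simple routes of exactly 5 moves from A to H (Manhattan distance 3, so 1 moves are spent on a detour and 1 undoing it).
Enumerating: A D I J F H | A D I J K H | A D F B C H | A D F J K H | A B F J K H.
That gives 5 routes.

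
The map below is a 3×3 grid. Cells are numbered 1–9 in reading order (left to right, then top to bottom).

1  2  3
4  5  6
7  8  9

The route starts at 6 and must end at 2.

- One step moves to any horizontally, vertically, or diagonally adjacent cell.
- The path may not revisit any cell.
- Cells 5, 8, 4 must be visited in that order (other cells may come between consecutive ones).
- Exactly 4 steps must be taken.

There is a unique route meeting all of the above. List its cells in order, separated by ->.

The waypoints must appear in the order 5, 8, 4, with no cell reused.
Route from 6: left 1 to 5, down 1 to 8, up-left 1 to 4, up-right 1 to 2 — 4 moves in all.
Check: order respected (5 at step 1, 8 at step 2, 4 at step 3); 4 moves as required.

6 -> 5 -> 8 -> 4 -> 2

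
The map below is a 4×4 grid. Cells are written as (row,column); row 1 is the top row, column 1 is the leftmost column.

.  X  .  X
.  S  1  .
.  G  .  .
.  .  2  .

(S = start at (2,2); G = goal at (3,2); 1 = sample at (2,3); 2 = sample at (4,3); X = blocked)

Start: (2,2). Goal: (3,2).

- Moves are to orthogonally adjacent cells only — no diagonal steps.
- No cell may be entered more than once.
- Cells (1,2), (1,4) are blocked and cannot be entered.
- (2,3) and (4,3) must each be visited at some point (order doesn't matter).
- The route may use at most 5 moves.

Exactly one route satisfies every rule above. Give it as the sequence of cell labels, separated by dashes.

(2,2) - (2,3) - (3,3) - (4,3) - (4,2) - (3,2)

The 5-move cap with required stops at (2,3), (4,3) leaves no slack for detours.
Route from (2,2): right 1 to (2,3), down 2 to (4,3), left 1 to (4,2), up 1 to (3,2) — 5 moves in all.
Check: all required cells visited; 5 ≤ 5 moves.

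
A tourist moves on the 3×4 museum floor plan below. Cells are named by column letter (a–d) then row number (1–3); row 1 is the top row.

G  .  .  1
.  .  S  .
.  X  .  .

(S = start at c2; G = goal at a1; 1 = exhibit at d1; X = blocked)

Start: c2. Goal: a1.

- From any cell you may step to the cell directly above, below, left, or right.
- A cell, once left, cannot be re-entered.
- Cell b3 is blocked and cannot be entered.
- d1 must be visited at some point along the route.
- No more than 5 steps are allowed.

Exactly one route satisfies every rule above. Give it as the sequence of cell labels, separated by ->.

c2 -> d2 -> d1 -> c1 -> b1 -> a1

Any route must reach d1 and still end at a1 within 5 moves, so the order of the required stops is forced.
Route from c2: right to d2, up to d1, 3× left (reaching a1) — 5 moves in all.
Check: all required cells visited; 5 ≤ 5 moves.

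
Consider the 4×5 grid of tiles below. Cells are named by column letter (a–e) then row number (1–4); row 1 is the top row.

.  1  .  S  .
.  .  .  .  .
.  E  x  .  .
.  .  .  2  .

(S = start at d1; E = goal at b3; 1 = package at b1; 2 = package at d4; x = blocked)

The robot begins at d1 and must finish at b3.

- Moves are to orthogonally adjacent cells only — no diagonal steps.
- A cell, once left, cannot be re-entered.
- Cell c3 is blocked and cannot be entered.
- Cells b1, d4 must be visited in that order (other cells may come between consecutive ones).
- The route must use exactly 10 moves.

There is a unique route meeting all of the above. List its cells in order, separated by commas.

d1, c1, b1, b2, c2, d2, d3, d4, c4, b4, b3

The waypoints must appear in the order b1, d4, with no cell reused.
Route from d1: left 2 to b1, down 1 to b2, right 2 to d2, down 2 to d4, left 2 to b4, up 1 to b3 — 10 moves in all.
Check: order respected (1 at step 2, 2 at step 7); 10 moves as required.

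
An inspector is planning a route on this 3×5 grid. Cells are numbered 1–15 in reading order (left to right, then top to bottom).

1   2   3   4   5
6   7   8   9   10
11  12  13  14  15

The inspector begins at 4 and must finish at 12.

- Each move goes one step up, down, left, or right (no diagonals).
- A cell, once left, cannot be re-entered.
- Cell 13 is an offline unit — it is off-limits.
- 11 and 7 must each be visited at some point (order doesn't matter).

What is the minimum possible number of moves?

Any route passes through 11 and 7 in some order between 4 and 12. Summing Manhattan distances along each leg and taking the cheapest ordering (4 → 7 → 11 → 12) gives a lower bound of 3 + 2 + 1 = 6 moves.
A route of 6 moves achieves this: 4 → 9 → 8 → 7 → 6 → 11 → 12.
Since 6 matches the lower bound, it is optimal.

6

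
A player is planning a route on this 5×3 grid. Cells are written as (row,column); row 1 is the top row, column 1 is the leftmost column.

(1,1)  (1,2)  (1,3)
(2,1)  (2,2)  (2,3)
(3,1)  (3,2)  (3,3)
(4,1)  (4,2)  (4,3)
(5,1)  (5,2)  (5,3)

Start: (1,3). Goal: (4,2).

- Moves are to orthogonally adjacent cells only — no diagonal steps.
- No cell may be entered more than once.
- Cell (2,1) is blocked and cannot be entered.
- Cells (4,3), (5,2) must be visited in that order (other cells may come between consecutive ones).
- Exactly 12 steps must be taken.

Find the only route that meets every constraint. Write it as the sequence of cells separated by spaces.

(1,3) (1,2) (2,2) (2,3) (3,3) (4,3) (5,3) (5,2) (5,1) (4,1) (3,1) (3,2) (4,2)

The waypoints must appear in the order (4,3), (5,2), with no cell reused.
Route from (1,3): left to (1,2), down to (2,2), right to (2,3), 3× down (reaching (5,3)), 2× left (reaching (5,1)), 2× up (reaching (3,1)), right to (3,2), down to (4,2) — 12 moves in all.
Check: order respected ((4,3) at step 5, (5,2) at step 7); 12 moves as required.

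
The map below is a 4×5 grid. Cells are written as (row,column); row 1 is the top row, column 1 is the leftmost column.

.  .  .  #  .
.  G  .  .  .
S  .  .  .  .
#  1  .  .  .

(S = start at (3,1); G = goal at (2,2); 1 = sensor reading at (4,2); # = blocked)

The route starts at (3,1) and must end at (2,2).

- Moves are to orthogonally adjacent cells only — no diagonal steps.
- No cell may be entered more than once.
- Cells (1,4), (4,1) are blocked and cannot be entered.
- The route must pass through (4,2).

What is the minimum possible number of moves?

Any route passes through (4,2) somewhere between (3,1) and (2,2). Summing Manhattan distances along the two legs ((3,1) → (4,2) → (2,2)) gives a lower bound of 2 + 2 = 4 moves.
The shortest route satisfying every rule uses 6 moves: (3,1) → (3,2) → (4,2) → (4,3) → (3,3) → (2,3) → (2,2).
The no-revisit rule (legs can't share cells) pushes the minimum above the 4-move bound; an exhaustive check rules out every length from 4 to 5, leaving 6 as the minimum.

6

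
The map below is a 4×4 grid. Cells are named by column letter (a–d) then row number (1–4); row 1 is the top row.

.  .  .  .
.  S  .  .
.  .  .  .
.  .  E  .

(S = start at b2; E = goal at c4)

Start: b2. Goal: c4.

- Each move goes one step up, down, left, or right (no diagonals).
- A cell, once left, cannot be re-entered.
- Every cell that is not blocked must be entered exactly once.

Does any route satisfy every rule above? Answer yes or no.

One route that works: b2 → b1 → a1 → a2 → a3 → a4 → b4 → b3 → c3 → c2 → c1 → d1 → d2 → d3 → d4 → c4.

yes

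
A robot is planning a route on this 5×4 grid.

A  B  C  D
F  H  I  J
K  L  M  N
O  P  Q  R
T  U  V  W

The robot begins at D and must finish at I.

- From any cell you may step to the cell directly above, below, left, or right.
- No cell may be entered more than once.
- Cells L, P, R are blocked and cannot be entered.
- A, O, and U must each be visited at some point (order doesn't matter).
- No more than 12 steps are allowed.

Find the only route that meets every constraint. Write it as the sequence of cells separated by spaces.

The 12-move cap with required stops at A, O, U leaves no slack for detours.
Route from D: 3× left (reaching A), 4× down (reaching T), 2× right (reaching V), 3× up (reaching I) — 12 moves in all.
Check: all required cells visited; 12 ≤ 12 moves.

D C B A F K O T U V Q M I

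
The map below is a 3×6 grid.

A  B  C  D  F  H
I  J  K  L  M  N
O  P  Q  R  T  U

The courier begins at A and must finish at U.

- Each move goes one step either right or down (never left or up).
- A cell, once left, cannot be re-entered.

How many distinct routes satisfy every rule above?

A right/down-only route from A to U makes exactly 2 down-moves and 5 right-moves in some order.
With no other constraints that would be C(7,2) = 21 routes.
That gives 21 routes.

21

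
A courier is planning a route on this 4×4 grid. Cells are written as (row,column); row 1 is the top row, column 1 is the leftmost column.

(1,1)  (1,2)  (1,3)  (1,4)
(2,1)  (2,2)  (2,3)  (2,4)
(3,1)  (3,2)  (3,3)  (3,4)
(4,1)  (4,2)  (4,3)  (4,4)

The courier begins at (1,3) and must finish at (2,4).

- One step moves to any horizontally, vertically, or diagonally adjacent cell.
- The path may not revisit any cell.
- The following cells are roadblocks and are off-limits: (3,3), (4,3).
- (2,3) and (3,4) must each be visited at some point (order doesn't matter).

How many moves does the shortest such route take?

Any route passes through (2,3) and (3,4) in some order between (1,3) and (2,4). Summing Chebyshev distances along each leg and taking the cheapest ordering ((1,3) → (2,3) → (3,4) → (2,4)) gives a lower bound of 1 + 1 + 1 = 3 moves.
A route of 3 moves achieves this: (1,3) → (2,3) → (3,4) → (2,4).
Since 3 matches the lower bound, it is optimal.

3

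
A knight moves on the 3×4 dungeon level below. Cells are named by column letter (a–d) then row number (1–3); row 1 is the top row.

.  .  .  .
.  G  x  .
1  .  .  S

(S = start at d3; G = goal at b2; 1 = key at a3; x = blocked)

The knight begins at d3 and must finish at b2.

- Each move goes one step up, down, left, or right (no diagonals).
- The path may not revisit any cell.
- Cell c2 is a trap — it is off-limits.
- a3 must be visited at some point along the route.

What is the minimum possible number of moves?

Any route passes through a3 somewhere between d3 and b2. Summing Manhattan distances along the two legs (d3 → a3 → b2) gives a lower bound of 3 + 2 = 5 moves.
A route of 5 moves achieves this: d3 → c3 → b3 → a3 → a2 → b2.
Since 5 matches the lower bound, it is optimal.

5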